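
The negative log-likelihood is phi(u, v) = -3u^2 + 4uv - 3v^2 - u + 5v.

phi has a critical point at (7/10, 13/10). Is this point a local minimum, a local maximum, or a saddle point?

The Hessian of phi is constant: H = [[-6, 4], [4, -6]].
det(H) = (-6)·(-6) − 4² = 20.
det(H) > 0 and tr(H) = -12 < 0, so H is negative definite and the point is a local maximum.

local maximum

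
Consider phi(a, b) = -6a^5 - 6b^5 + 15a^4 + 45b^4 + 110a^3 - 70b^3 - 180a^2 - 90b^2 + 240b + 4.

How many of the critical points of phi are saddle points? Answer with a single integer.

8

phi separates as a function of a plus a function of b, so ∇phi=0 decouples.
∂phi/∂a = -30a(a - 4)(a - 1)(a + 3) = 0 at a ∈ {-3, 0, 1, 4}; ∂phi/∂b = -30(b - 4)(b - 2)(b - 1)(b + 1) = 0 at b ∈ {-1, 1, 2, 4}.
The Hessian is diagonal: diag(phi_aa, phi_bb). Second derivatives: phi_aa(-3)=2520, phi_aa(0)=-360, phi_aa(1)=360, phi_aa(4)=-2520; phi_bb(-1)=900, phi_bb(1)=-180, phi_bb(2)=180, phi_bb(4)=-900.
Saddle points occur where the two diagonal entries have opposite signs: (-3, 1), (-3, 4), (0, -1), (0, 2), (1, 1), (1, 4), (4, -1), (4, 2). Count: 8.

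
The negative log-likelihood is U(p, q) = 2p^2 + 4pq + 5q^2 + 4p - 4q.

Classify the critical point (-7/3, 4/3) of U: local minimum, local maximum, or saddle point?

local minimum

The Hessian of U is constant: H = [[4, 4], [4, 10]].
det(H) = 4·10 − 4² = 24.
det(H) > 0 and tr(H) = 14 > 0, so H is positive definite and the point is a local minimum.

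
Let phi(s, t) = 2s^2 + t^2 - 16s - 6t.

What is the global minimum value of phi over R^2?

-41

phi(s,t) separates as P(s) + Q(t), so its minimum is min P + min Q.
P'(s) = 4s - 16 vanishes at s ∈ {4}; Q'(t) = 2(t - 3) vanishes at t ∈ {3}.
Local minima of P (where P''>0): P(4)=-32. Local minima of Q: Q(3)=-9.
So the global minimum of phi is P(4) + Q(3) = -32 − 9 = -41, attained at (4, 3).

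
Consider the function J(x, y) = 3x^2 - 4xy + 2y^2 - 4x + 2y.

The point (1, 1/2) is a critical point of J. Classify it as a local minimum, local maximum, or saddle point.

The Hessian of J is constant: H = [[6, -4], [-4, 4]].
det(H) = 6·4 − (-4)² = 8.
det(H) > 0 and tr(H) = 10 > 0, so H is positive definite and the point is a local minimum.

local minimum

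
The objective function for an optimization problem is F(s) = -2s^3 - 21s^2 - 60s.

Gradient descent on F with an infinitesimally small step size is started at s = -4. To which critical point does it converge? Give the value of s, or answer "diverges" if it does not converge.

-5

F'(s) = -6(s + 2)(s + 5), so F'(-4) = 12.
Gradient descent moves in the -F' direction, i.e. s is decreasing.
The nearest critical point in that direction is s = -5, where F'' = 18 > 0 (a local minimum). The iterate converges there.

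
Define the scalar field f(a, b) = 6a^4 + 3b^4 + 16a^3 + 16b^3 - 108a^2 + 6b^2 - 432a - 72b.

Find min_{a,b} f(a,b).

f(a,b) separates as P(a) + Q(b), so its minimum is min P + min Q.
P'(a) = 24(a - 3)(a + 2)(a + 3) vanishes at a ∈ {-3, -2, 3}; Q'(b) = 12(b - 1)(b + 2)(b + 3) vanishes at b ∈ {-3, -2, 1}.
Local minima of P (where P''>0): P(-3)=378, P(3)=-1350. Local minima of Q: Q(-3)=81, Q(1)=-47.
So the global minimum of f is P(3) + Q(1) = -1350 − 47 = -1397, attained at (3, 1).

-1397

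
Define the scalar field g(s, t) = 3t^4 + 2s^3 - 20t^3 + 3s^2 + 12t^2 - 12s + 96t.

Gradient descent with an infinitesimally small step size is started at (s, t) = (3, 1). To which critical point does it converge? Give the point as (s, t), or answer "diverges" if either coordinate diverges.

(1, -1)

g is separable, so gradient descent decouples: s follows -∂g/∂s, t follows -∂g/∂t.
∂g/∂s = 6(s - 1)(s + 2); at s=3 this is 60, so s decreases.
∂g/∂t = 12(t - 4)(t - 2)(t + 1); at t=1 this is 72, so t decreases.
s converges to its nearest critical value 1 (a local min of the s-part); t converges to -1. The iterate converges to (1, -1).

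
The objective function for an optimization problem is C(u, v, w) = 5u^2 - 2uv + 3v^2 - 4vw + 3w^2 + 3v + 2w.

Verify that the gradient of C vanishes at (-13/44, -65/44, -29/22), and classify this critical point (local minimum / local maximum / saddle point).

local minimum

∇C = (10u - 2v, -2u + 6v - 4w + 3, -4v + 6w + 2); substituting (-13/44, -65/44, -29/22) gives ∇C = (0, 0, 0), so (-13/44, -65/44, -29/22) is indeed a critical point.
The Hessian is constant: H = [[10, -2, 0], [-2, 6, -4], [0, -4, 6]].
Leading principal minors: Δ₁ = 10, Δ₂ = 56, Δ₃ = 176.
All leading minors are positive, so H is positive definite: a local minimum.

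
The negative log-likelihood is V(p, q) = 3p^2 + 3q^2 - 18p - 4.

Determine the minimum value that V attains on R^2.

-31

V(p,q) separates as A(p) + B(q) − 4, so its minimum is min A + min B − 4.
A'(p) = 6p - 18 vanishes at p ∈ {3}; B'(q) = 6q vanishes at q ∈ {0}.
Local minima of A (where A''>0): A(3)=-27. Local minima of B: B(0)=0.
So the global minimum of V is A(3) + B(0) − 4 = -27 + 0 − 4 = -31, attained at (3, 0).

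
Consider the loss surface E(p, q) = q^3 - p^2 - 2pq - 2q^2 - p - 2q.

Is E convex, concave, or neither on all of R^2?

The term q^3 is cubic, so the Hessian is not constant.
∂²E/∂q² = 6q - 4, which takes both signs as q varies (negative for sufficiently negative q). A diagonal entry of the Hessian changing sign means the Hessian is neither positive- nor negative-semidefinite on all of R^2.

neither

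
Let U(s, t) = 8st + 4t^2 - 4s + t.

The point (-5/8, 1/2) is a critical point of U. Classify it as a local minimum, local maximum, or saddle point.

saddle point

The Hessian of U is constant: H = [[0, 8], [8, 8]].
det(H) = 0·8 − 8² = -64.
Since det(H) < 0, H is indefinite and the critical point is a saddle point.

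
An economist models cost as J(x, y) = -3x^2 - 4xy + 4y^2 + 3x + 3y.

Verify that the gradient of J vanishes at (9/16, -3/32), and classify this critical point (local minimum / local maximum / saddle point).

∇J = (-6x - 4y + 3, -4x + 8y + 3); substituting (9/16, -3/32) gives ∇J = (0, 0), so (9/16, -3/32) is indeed a critical point.
The Hessian of J is constant: H = [[-6, -4], [-4, 8]].
det(H) = (-6)·8 − (-4)² = -64.
Since det(H) < 0, H is indefinite and the critical point is a saddle point.

saddle point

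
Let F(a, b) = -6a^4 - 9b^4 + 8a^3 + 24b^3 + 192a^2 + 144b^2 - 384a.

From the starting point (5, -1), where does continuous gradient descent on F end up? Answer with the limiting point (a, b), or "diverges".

diverges

F is separable, so gradient descent decouples: a follows -∂F/∂a, b follows -∂F/∂b.
∂F/∂a = -24(a - 4)(a - 1)(a + 4); at a=5 this is -864, so a increases.
∂F/∂b = -36b(b - 4)(b + 2); at b=-1 this is -180, so b increases.
The a-coordinate has no critical point in that direction and runs off to infinity.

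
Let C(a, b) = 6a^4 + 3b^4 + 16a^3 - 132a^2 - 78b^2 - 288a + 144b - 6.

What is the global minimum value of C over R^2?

-2196

C(a,b) separates as P(a) + Q(b) − 6, so its minimum is min P + min Q − 6.
P'(a) = 24(a - 3)(a + 1)(a + 4) vanishes at a ∈ {-4, -1, 3}; Q'(b) = 12(b - 3)(b - 1)(b + 4) vanishes at b ∈ {-4, 1, 3}.
Local minima of P (where P''>0): P(-4)=-448, P(3)=-1134. Local minima of Q: Q(-4)=-1056, Q(3)=-27.
So the global minimum of C is P(3) + Q(-4) − 6 = -1134 − 1056 − 6 = -2196, attained at (3, -4).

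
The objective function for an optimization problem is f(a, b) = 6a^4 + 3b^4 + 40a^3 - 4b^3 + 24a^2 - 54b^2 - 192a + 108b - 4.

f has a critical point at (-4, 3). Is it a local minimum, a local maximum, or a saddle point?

local minimum

The mixed partial ∂²f/∂a∂b is 0, so the Hessian at any point is diag(f_aa, f_bb) = diag(24(3a^2 + 10a + 2), 12(3b^2 - 2b - 9)).
At (-4, 3): H = diag(240, 144).
Both eigenvalues are positive, so H is positive definite: a local minimum.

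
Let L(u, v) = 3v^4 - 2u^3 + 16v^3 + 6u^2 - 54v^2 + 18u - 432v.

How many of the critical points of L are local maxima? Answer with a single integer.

L separates as a function of u plus a function of v, so ∇L=0 decouples.
∂L/∂u = -6(u - 3)(u + 1) = 0 at u ∈ {-1, 3}; ∂L/∂v = 12(v - 3)(v + 3)(v + 4) = 0 at v ∈ {-4, -3, 3}.
The Hessian is diagonal: diag(L_uu, L_vv). Second derivatives: L_uu(-1)=24, L_uu(3)=-24; L_vv(-4)=84, L_vv(-3)=-72, L_vv(3)=504.
Local maxima occur where both diagonal entries negative: (3, -3). Count: 1.

1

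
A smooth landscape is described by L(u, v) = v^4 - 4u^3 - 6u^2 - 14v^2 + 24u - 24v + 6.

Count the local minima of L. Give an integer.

2

L separates as a function of u plus a function of v, so ∇L=0 decouples.
∂L/∂u = -12(u - 1)(u + 2) = 0 at u ∈ {-2, 1}; ∂L/∂v = 4(v - 3)(v + 1)(v + 2) = 0 at v ∈ {-2, -1, 3}.
The Hessian is diagonal: diag(L_uu, L_vv). Second derivatives: L_uu(-2)=36, L_uu(1)=-36; L_vv(-2)=20, L_vv(-1)=-16, L_vv(3)=80.
Local minima occur where both diagonal entries positive: (-2, -2), (-2, 3). Count: 2.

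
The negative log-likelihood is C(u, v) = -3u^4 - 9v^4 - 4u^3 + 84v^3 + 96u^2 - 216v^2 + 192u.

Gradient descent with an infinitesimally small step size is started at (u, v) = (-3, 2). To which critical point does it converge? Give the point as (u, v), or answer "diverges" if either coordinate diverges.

C is separable, so gradient descent decouples: u follows -∂C/∂u, v follows -∂C/∂v.
∂C/∂u = -12(u - 4)(u + 1)(u + 4); at u=-3 this is -168, so u increases.
∂C/∂v = -36v(v - 4)(v - 3); at v=2 this is -144, so v increases.
u converges to its nearest critical value -1 (a local min of the u-part); v converges to 3. The iterate converges to (-1, 3).

(-1, 3)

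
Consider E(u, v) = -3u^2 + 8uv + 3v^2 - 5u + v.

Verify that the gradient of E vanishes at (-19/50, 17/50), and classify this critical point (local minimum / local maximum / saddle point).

saddle point

∇E = (-6u + 8v - 5, 8u + 6v + 1); substituting (-19/50, 17/50) gives ∇E = (0, 0), so (-19/50, 17/50) is indeed a critical point.
The Hessian of E is constant: H = [[-6, 8], [8, 6]].
det(H) = (-6)·6 − 8² = -100.
Since det(H) < 0, H is indefinite and the critical point is a saddle point.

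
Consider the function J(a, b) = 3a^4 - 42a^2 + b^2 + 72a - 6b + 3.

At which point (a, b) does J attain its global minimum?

J(a,b) separates as P(a) + Q(b) + 3, so its minimum is min P + min Q + 3.
P'(a) = 12(a - 2)(a - 1)(a + 3) vanishes at a ∈ {-3, 1, 2}; Q'(b) = 2b - 6 vanishes at b ∈ {3}.
Local minima of P (where P''>0): P(-3)=-351, P(2)=24. Local minima of Q: Q(3)=-9.
So the global minimum of J is P(-3) + Q(3) + 3 = -351 − 9 + 3 = -357, attained at (-3, 3).

(-3, 3)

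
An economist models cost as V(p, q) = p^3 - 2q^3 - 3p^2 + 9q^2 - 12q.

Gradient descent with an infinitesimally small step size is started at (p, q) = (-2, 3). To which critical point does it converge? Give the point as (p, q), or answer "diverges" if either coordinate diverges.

V is separable, so gradient descent decouples: p follows -∂V/∂p, q follows -∂V/∂q.
∂V/∂p = 3p(p - 2); at p=-2 this is 24, so p decreases.
∂V/∂q = -6(q - 2)(q - 1); at q=3 this is -12, so q increases.
The p-coordinate has no critical point in that direction and runs off to infinity.

diverges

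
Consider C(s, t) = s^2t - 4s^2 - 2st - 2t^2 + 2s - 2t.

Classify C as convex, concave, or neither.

The term s^2t is cubic, so the Hessian is not constant.
∂²C/∂s² = 2t - 8, which takes both signs as t varies (negative for sufficiently negative t). A diagonal entry of the Hessian changing sign means the Hessian is neither positive- nor negative-semidefinite on all of R^2.

neither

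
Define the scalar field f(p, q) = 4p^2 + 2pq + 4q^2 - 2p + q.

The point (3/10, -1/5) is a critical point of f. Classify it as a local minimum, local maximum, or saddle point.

The Hessian of f is constant: H = [[8, 2], [2, 8]].
det(H) = 8·8 − 2² = 60.
det(H) > 0 and tr(H) = 16 > 0, so H is positive definite and the point is a local minimum.

local minimum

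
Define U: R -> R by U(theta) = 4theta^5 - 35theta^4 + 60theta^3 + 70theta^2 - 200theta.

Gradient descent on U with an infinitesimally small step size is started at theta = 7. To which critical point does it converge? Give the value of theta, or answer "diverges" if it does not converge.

5

U'(theta) = 20(theta - 5)(theta - 2)(theta - 1)(theta + 1), so U'(7) = 9600.
Gradient descent moves in the -U' direction, i.e. theta is decreasing.
The nearest critical point in that direction is theta = 5, where U'' = 1440 > 0 (a local minimum). The iterate converges there.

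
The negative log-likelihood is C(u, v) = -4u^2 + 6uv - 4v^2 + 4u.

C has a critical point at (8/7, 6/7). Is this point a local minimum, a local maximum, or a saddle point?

local maximum

The Hessian of C is constant: H = [[-8, 6], [6, -8]].
det(H) = (-8)·(-8) − 6² = 28.
det(H) > 0 and tr(H) = -16 < 0, so H is negative definite and the point is a local maximum.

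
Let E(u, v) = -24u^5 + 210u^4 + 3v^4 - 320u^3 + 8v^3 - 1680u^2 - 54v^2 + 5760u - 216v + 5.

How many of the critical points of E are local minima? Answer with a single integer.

4

E separates as a function of u plus a function of v, so ∇E=0 decouples.
∂E/∂u = -120(u - 4)(u - 3)(u - 2)(u + 2) = 0 at u ∈ {-2, 2, 3, 4}; ∂E/∂v = 12(v - 3)(v + 2)(v + 3) = 0 at v ∈ {-3, -2, 3}.
The Hessian is diagonal: diag(E_uu, E_vv). Second derivatives: E_uu(-2)=14400, E_uu(2)=-960, E_uu(3)=600, E_uu(4)=-1440; E_vv(-3)=72, E_vv(-2)=-60, E_vv(3)=360.
Local minima occur where both diagonal entries positive: (-2, -3), (-2, 3), (3, -3), (3, 3). Count: 4.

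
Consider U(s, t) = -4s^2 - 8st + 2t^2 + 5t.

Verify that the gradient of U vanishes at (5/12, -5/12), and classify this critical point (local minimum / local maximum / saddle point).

∇U = (-8s - 8t, -8s + 4t + 5); substituting (5/12, -5/12) gives ∇U = (0, 0), so (5/12, -5/12) is indeed a critical point.
The Hessian of U is constant: H = [[-8, -8], [-8, 4]].
det(H) = (-8)·4 − (-8)² = -96.
Since det(H) < 0, H is indefinite and the critical point is a saddle point.

saddle point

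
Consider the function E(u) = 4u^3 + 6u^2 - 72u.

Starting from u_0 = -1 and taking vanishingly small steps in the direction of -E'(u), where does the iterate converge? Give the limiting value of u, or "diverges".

2

E'(u) = 12(u - 2)(u + 3), so E'(-1) = -72.
Gradient descent moves in the -E' direction, i.e. u is increasing.
The nearest critical point in that direction is u = 2, where E'' = 60 > 0 (a local minimum). The iterate converges there.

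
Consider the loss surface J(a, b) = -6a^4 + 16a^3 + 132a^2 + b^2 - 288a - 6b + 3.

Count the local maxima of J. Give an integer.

0

J separates as a function of a plus a function of b, so ∇J=0 decouples.
∂J/∂a = -24(a - 4)(a - 1)(a + 3) = 0 at a ∈ {-3, 1, 4}; ∂J/∂b = 2(b - 3) = 0 at b ∈ {3}.
The Hessian is diagonal: diag(J_aa, J_bb). Second derivatives: J_aa(-3)=-672, J_aa(1)=288, J_aa(4)=-504; J_bb(3)=2.
Local maxima occur where both diagonal entries negative: none. Count: 0.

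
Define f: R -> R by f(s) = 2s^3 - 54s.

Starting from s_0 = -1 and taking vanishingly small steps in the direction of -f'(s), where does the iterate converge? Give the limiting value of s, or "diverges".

3

f'(s) = 6(s - 3)(s + 3), so f'(-1) = -48.
Gradient descent moves in the -f' direction, i.e. s is increasing.
The nearest critical point in that direction is s = 3, where f'' = 36 > 0 (a local minimum). The iterate converges there.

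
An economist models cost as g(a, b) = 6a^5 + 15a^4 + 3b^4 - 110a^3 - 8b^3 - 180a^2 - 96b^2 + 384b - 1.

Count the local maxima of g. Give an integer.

g separates as a function of a plus a function of b, so ∇g=0 decouples.
∂g/∂a = 30a(a - 3)(a + 1)(a + 4) = 0 at a ∈ {-4, -1, 0, 3}; ∂g/∂b = 12(b - 4)(b - 2)(b + 4) = 0 at b ∈ {-4, 2, 4}.
The Hessian is diagonal: diag(g_aa, g_bb). Second derivatives: g_aa(-4)=-2520, g_aa(-1)=360, g_aa(0)=-360, g_aa(3)=2520; g_bb(-4)=576, g_bb(2)=-144, g_bb(4)=192.
Local maxima occur where both diagonal entries negative: (-4, 2), (0, 2). Count: 2.

2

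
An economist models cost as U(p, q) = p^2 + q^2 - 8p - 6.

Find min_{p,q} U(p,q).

U(p,q) separates as A(p) + B(q) − 6, so its minimum is min A + min B − 6.
A'(p) = 2p - 8 vanishes at p ∈ {4}; B'(q) = 2q vanishes at q ∈ {0}.
Local minima of A (where A''>0): A(4)=-16. Local minima of B: B(0)=0.
So the global minimum of U is A(4) + B(0) − 6 = -16 + 0 − 6 = -22, attained at (4, 0).

-22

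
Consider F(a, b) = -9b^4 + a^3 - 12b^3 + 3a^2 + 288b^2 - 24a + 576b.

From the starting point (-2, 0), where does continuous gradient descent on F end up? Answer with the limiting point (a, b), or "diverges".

(2, -1)

F is separable, so gradient descent decouples: a follows -∂F/∂a, b follows -∂F/∂b.
∂F/∂a = 3(a - 2)(a + 4); at a=-2 this is -24, so a increases.
∂F/∂b = -36(b - 4)(b + 1)(b + 4); at b=0 this is 576, so b decreases.
a converges to its nearest critical value 2 (a local min of the a-part); b converges to -1. The iterate converges to (2, -1).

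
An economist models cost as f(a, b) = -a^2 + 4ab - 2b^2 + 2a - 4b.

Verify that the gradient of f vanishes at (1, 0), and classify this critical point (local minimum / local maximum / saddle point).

∇f = (-2a + 4b + 2, 4a - 4b - 4); substituting (1, 0) gives ∇f = (0, 0), so (1, 0) is indeed a critical point.
The Hessian of f is constant: H = [[-2, 4], [4, -4]].
det(H) = (-2)·(-4) − 4² = -8.
Since det(H) < 0, H is indefinite and the critical point is a saddle point.

saddle point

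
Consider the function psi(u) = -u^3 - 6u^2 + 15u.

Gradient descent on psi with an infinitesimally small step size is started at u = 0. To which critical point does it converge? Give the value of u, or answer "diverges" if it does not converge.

psi'(u) = -3(u - 1)(u + 5), so psi'(0) = 15.
Gradient descent moves in the -psi' direction, i.e. u is decreasing.
The nearest critical point in that direction is u = -5, where psi'' = 18 > 0 (a local minimum). The iterate converges there.

-5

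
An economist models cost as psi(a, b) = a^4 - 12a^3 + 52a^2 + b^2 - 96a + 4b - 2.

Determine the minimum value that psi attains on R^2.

-70

psi(a,b) separates as P(a) + Q(b) − 2, so its minimum is min P + min Q − 2.
P'(a) = 4(a - 4)(a - 3)(a - 2) vanishes at a ∈ {2, 3, 4}; Q'(b) = 2b + 4 vanishes at b ∈ {-2}.
Local minima of P (where P''>0): P(2)=-64, P(4)=-64. Local minima of Q: Q(-2)=-4.
So the global minimum of psi is P(2) + Q(-2) − 2 = -64 − 4 − 2 = -70, attained at (2, -2).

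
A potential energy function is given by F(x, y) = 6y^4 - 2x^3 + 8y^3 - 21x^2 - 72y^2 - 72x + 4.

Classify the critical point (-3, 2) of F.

saddle point

The mixed partial ∂²F/∂x∂y is 0, so the Hessian at any point is diag(F_xx, F_yy) = diag(-6(2x + 7), 24(3y^2 + 2y - 6)).
At (-3, 2): H = diag(-6, 240).
The eigenvalues have opposite signs, so H is indefinite: a saddle point.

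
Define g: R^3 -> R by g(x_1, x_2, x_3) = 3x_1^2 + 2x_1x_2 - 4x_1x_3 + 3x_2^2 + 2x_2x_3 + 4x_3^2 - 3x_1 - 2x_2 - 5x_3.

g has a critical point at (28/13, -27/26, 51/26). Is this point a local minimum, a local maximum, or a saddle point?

The Hessian is constant: H = [[6, 2, -4], [2, 6, 2], [-4, 2, 8]].
Leading principal minors: Δ₁ = 6, Δ₂ = 32, Δ₃ = 104.
All leading minors are positive, so H is positive definite: a local minimum.

local minimum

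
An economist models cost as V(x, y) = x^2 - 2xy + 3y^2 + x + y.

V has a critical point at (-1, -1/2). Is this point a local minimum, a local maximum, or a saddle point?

The Hessian of V is constant: H = [[2, -2], [-2, 6]].
det(H) = 2·6 − (-2)² = 8.
det(H) > 0 and tr(H) = 8 > 0, so H is positive definite and the point is a local minimum.

local minimum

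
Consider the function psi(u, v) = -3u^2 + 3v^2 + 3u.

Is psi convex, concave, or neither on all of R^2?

neither

psi is quadratic, so its Hessian is the constant matrix H = [[-6, 0], [0, 6]].
det(H) = -36, tr(H) = 0.
det(H) < 0, so H is indefinite: neither convex nor concave.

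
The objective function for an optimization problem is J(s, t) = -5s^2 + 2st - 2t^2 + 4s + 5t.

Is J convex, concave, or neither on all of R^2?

J is quadratic, so its Hessian is the constant matrix H = [[-10, 2], [2, -4]].
det(H) = 36, tr(H) = -14.
det(H) > 0 and tr(H) < 0, so H is negative definite everywhere: concave.

concave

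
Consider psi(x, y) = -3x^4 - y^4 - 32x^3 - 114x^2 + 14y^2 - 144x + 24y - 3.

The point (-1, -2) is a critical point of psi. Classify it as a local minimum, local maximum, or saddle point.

The mixed partial ∂²psi/∂x∂y is 0, so the Hessian at any point is diag(psi_xx, psi_yy) = diag(-12(3x^2 + 16x + 19), 4(-3y^2 + 7)).
At (-1, -2): H = diag(-72, -20).
Both eigenvalues are negative, so H is negative definite: a local maximum.

local maximum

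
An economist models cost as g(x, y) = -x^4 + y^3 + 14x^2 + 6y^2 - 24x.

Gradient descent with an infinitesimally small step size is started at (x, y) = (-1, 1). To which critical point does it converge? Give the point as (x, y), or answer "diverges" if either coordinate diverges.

g is separable, so gradient descent decouples: x follows -∂g/∂x, y follows -∂g/∂y.
∂g/∂x = -4(x - 2)(x - 1)(x + 3); at x=-1 this is -48, so x increases.
∂g/∂y = 3y(y + 4); at y=1 this is 15, so y decreases.
x converges to its nearest critical value 1 (a local min of the x-part); y converges to 0. The iterate converges to (1, 0).

(1, 0)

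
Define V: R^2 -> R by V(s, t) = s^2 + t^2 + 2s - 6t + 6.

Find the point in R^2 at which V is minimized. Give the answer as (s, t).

V(s,t) separates as P(s) + Q(t) + 6, so its minimum is min P + min Q + 6.
P'(s) = 2s + 2 vanishes at s ∈ {-1}; Q'(t) = 2(t - 3) vanishes at t ∈ {3}.
Local minima of P (where P''>0): P(-1)=-1. Local minima of Q: Q(3)=-9.
So the global minimum of V is P(-1) + Q(3) + 6 = -1 − 9 + 6 = -4, attained at (-1, 3).

(-1, 3)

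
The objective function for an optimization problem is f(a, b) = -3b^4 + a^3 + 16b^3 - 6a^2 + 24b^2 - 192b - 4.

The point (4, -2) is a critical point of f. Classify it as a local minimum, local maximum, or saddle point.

saddle point

The mixed partial ∂²f/∂a∂b is 0, so the Hessian at any point is diag(f_aa, f_bb) = diag(6(a - 2), 12(-3b^2 + 8b + 4)).
At (4, -2): H = diag(12, -288).
The eigenvalues have opposite signs, so H is indefinite: a saddle point.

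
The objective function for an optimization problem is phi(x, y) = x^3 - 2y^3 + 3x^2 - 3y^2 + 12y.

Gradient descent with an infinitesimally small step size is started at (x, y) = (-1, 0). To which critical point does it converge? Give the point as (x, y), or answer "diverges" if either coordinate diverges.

(0, -2)

phi is separable, so gradient descent decouples: x follows -∂phi/∂x, y follows -∂phi/∂y.
∂phi/∂x = 3x(x + 2); at x=-1 this is -3, so x increases.
∂phi/∂y = -6(y - 1)(y + 2); at y=0 this is 12, so y decreases.
x converges to its nearest critical value 0 (a local min of the x-part); y converges to -2. The iterate converges to (0, -2).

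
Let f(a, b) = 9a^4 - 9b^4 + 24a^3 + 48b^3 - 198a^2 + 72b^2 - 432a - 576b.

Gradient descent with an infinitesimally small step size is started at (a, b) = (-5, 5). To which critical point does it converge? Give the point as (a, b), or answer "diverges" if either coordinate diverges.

diverges

f is separable, so gradient descent decouples: a follows -∂f/∂a, b follows -∂f/∂b.
∂f/∂a = 36(a - 3)(a + 1)(a + 4); at a=-5 this is -1152, so a increases.
∂f/∂b = -36(b - 4)(b - 2)(b + 2); at b=5 this is -756, so b increases.
The b-coordinate has no critical point in that direction and runs off to infinity.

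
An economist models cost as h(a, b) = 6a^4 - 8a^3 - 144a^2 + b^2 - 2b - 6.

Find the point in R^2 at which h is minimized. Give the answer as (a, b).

(4, 1)

h(a,b) separates as P(a) + Q(b) − 6, so its minimum is min P + min Q − 6.
P'(a) = 24a(a - 4)(a + 3) vanishes at a ∈ {-3, 0, 4}; Q'(b) = 2b - 2 vanishes at b ∈ {1}.
Local minima of P (where P''>0): P(-3)=-594, P(4)=-1280. Local minima of Q: Q(1)=-1.
So the global minimum of h is P(4) + Q(1) − 6 = -1280 − 1 − 6 = -1287, attained at (4, 1).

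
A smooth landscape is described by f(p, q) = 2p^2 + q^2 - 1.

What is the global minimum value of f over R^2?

f(p,q) separates as A(p) + B(q) − 1, so its minimum is min A + min B − 1.
A'(p) = 4p vanishes at p ∈ {0}; B'(q) = 2q vanishes at q ∈ {0}.
Local minima of A (where A''>0): A(0)=0. Local minima of B: B(0)=0.
So the global minimum of f is A(0) + B(0) − 1 = 0 + 0 − 1 = -1, attained at (0, 0).

-1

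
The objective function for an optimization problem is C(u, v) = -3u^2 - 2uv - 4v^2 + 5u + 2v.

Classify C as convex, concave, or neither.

C is quadratic, so its Hessian is the constant matrix H = [[-6, -2], [-2, -8]].
det(H) = 44, tr(H) = -14.
det(H) > 0 and tr(H) < 0, so H is negative definite everywhere: concave.

concave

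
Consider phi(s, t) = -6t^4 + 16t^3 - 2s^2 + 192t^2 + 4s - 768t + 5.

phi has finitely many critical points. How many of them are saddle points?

phi separates as a function of s plus a function of t, so ∇phi=0 decouples.
∂phi/∂s = -4(s - 1) = 0 at s ∈ {1}; ∂phi/∂t = -24(t - 4)(t - 2)(t + 4) = 0 at t ∈ {-4, 2, 4}.
The Hessian is diagonal: diag(phi_ss, phi_tt). Second derivatives: phi_ss(1)=-4; phi_tt(-4)=-1152, phi_tt(2)=288, phi_tt(4)=-384.
Saddle points occur where the two diagonal entries have opposite signs: (1, 2). Count: 1.

1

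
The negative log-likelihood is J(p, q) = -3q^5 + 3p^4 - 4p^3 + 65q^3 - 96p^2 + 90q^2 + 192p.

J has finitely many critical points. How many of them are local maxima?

2

J separates as a function of p plus a function of q, so ∇J=0 decouples.
∂J/∂p = 12(p - 4)(p - 1)(p + 4) = 0 at p ∈ {-4, 1, 4}; ∂J/∂q = -15q(q - 4)(q + 1)(q + 3) = 0 at q ∈ {-3, -1, 0, 4}.
The Hessian is diagonal: diag(J_pp, J_qq). Second derivatives: J_pp(-4)=480, J_pp(1)=-180, J_pp(4)=288; J_qq(-3)=630, J_qq(-1)=-150, J_qq(0)=180, J_qq(4)=-2100.
Local maxima occur where both diagonal entries negative: (1, -1), (1, 4). Count: 2.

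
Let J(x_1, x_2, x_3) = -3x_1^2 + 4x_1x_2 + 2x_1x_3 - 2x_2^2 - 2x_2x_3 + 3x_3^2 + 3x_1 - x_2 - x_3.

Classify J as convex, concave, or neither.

J is quadratic, so its Hessian is the constant matrix H = [[-6, 4, 2], [4, -4, -2], [2, -2, 6]].
Leading principal minors: -6, 8, 56.
Neither pattern holds ⇒ H is indefinite ⇒ neither convex nor concave.

neither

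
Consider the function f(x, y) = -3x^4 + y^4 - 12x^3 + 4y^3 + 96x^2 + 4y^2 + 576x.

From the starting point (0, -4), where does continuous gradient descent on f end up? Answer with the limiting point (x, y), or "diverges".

f is separable, so gradient descent decouples: x follows -∂f/∂x, y follows -∂f/∂y.
∂f/∂x = -12(x - 4)(x + 3)(x + 4); at x=0 this is 576, so x decreases.
∂f/∂y = 4y(y + 1)(y + 2); at y=-4 this is -96, so y increases.
x converges to its nearest critical value -3 (a local min of the x-part); y converges to -2. The iterate converges to (-3, -2).

(-3, -2)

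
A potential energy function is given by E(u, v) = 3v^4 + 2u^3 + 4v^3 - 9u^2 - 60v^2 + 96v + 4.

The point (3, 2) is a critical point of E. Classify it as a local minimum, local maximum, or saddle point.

local minimum

The mixed partial ∂²E/∂u∂v is 0, so the Hessian at any point is diag(E_uu, E_vv) = diag(6(2u - 3), 12(3v^2 + 2v - 10)).
At (3, 2): H = diag(18, 72).
Both eigenvalues are positive, so H is positive definite: a local minimum.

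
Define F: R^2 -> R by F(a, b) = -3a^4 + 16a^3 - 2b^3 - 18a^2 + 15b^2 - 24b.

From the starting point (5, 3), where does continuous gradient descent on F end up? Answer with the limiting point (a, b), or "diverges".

F is separable, so gradient descent decouples: a follows -∂F/∂a, b follows -∂F/∂b.
∂F/∂a = -12a(a - 3)(a - 1); at a=5 this is -480, so a increases.
∂F/∂b = -6(b - 4)(b - 1); at b=3 this is 12, so b decreases.
The a-coordinate has no critical point in that direction and runs off to infinity.

diverges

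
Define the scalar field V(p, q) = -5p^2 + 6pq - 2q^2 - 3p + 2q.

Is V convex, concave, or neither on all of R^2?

V is quadratic, so its Hessian is the constant matrix H = [[-10, 6], [6, -4]].
det(H) = 4, tr(H) = -14.
det(H) > 0 and tr(H) < 0, so H is negative definite everywhere: concave.

concave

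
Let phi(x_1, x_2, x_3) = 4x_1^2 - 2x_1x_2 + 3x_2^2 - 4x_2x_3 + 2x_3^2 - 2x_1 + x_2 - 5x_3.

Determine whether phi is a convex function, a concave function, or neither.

phi is quadratic, so its Hessian is the constant matrix H = [[8, -2, 0], [-2, 6, -4], [0, -4, 4]].
Leading principal minors: 8, 44, 48.
All positive ⇒ H ≻ 0 ⇒ convex.

convex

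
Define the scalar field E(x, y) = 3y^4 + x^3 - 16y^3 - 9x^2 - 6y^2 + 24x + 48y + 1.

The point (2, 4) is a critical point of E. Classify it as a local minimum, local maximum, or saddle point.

saddle point

The mixed partial ∂²E/∂x∂y is 0, so the Hessian at any point is diag(E_xx, E_yy) = diag(6(x - 3), 12(3y^2 - 8y - 1)).
At (2, 4): H = diag(-6, 180).
The eigenvalues have opposite signs, so H is indefinite: a saddle point.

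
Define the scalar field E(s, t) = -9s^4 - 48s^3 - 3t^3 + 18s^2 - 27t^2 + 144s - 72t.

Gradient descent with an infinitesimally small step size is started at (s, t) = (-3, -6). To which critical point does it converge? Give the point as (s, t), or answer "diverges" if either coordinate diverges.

E is separable, so gradient descent decouples: s follows -∂E/∂s, t follows -∂E/∂t.
∂E/∂s = -36(s - 1)(s + 1)(s + 4); at s=-3 this is -288, so s increases.
∂E/∂t = -9(t + 2)(t + 4); at t=-6 this is -72, so t increases.
s converges to its nearest critical value -1 (a local min of the s-part); t converges to -4. The iterate converges to (-1, -4).

(-1, -4)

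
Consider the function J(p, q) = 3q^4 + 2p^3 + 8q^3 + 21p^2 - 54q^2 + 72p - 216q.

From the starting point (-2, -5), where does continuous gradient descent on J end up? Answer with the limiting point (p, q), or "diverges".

J is separable, so gradient descent decouples: p follows -∂J/∂p, q follows -∂J/∂q.
∂J/∂p = 6(p + 3)(p + 4); at p=-2 this is 12, so p decreases.
∂J/∂q = 12(q - 3)(q + 2)(q + 3); at q=-5 this is -576, so q increases.
p converges to its nearest critical value -3 (a local min of the p-part); q converges to -3. The iterate converges to (-3, -3).

(-3, -3)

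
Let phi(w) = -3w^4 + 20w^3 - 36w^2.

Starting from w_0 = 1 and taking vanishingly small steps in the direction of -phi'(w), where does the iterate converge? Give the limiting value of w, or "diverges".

phi'(w) = -12w(w - 3)(w - 2), so phi'(1) = -24.
Gradient descent moves in the -phi' direction, i.e. w is increasing.
The nearest critical point in that direction is w = 2, where phi'' = 24 > 0 (a local minimum). The iterate converges there.

2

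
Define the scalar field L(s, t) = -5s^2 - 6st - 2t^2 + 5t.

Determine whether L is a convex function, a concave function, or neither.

L is quadratic, so its Hessian is the constant matrix H = [[-10, -6], [-6, -4]].
det(H) = 4, tr(H) = -14.
det(H) > 0 and tr(H) < 0, so H is negative definite everywhere: concave.

concave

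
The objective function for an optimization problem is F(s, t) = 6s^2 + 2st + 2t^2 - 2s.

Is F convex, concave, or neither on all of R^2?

F is quadratic, so its Hessian is the constant matrix H = [[12, 2], [2, 4]].
det(H) = 44, tr(H) = 16.
det(H) > 0 and tr(H) > 0, so H is positive definite everywhere: convex.

convex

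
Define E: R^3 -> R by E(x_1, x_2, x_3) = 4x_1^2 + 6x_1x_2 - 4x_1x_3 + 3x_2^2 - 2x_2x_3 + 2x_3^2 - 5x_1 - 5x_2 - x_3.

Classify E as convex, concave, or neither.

E is quadratic, so its Hessian is the constant matrix H = [[8, 6, -4], [6, 6, -2], [-4, -2, 4]].
Leading principal minors: 8, 12, 16.
All positive ⇒ H ≻ 0 ⇒ convex.

convex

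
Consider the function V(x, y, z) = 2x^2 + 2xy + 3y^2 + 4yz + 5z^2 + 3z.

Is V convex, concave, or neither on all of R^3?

V is quadratic, so its Hessian is the constant matrix H = [[4, 2, 0], [2, 6, 4], [0, 4, 10]].
Leading principal minors: 4, 20, 136.
All positive ⇒ H ≻ 0 ⇒ convex.

convex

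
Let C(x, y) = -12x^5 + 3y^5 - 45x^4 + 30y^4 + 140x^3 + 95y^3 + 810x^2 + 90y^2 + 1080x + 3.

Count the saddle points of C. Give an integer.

8

C separates as a function of x plus a function of y, so ∇C=0 decouples.
∂C/∂x = -60(x - 3)(x + 1)(x + 2)(x + 3) = 0 at x ∈ {-3, -2, -1, 3}; ∂C/∂y = 15y(y + 1)(y + 3)(y + 4) = 0 at y ∈ {-4, -3, -1, 0}.
The Hessian is diagonal: diag(C_xx, C_yy). Second derivatives: C_xx(-3)=720, C_xx(-2)=-300, C_xx(-1)=480, C_xx(3)=-7200; C_yy(-4)=-180, C_yy(-3)=90, C_yy(-1)=-90, C_yy(0)=180.
Saddle points occur where the two diagonal entries have opposite signs: (-3, -4), (-3, -1), (-2, -3), (-2, 0), (-1, -4), (-1, -1), (3, -3), (3, 0). Count: 8.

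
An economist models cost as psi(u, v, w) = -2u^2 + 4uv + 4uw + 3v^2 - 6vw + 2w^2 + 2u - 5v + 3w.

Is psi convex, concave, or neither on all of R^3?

psi is quadratic, so its Hessian is the constant matrix H = [[-4, 4, 4], [4, 6, -6], [4, -6, 4]].
Leading principal minors: -4, -40, -304.
Neither pattern holds ⇒ H is indefinite ⇒ neither convex nor concave.

neither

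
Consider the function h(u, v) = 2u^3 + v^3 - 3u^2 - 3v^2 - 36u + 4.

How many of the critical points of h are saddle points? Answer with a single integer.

h separates as a function of u plus a function of v, so ∇h=0 decouples.
∂h/∂u = 6(u - 3)(u + 2) = 0 at u ∈ {-2, 3}; ∂h/∂v = 3v(v - 2) = 0 at v ∈ {0, 2}.
The Hessian is diagonal: diag(h_uu, h_vv). Second derivatives: h_uu(-2)=-30, h_uu(3)=30; h_vv(0)=-6, h_vv(2)=6.
Saddle points occur where the two diagonal entries have opposite signs: (-2, 2), (3, 0). Count: 2.

2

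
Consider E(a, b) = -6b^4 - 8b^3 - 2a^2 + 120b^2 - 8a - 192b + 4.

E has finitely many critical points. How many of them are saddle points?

1

E separates as a function of a plus a function of b, so ∇E=0 decouples.
∂E/∂a = -4(a + 2) = 0 at a ∈ {-2}; ∂E/∂b = -24(b - 2)(b - 1)(b + 4) = 0 at b ∈ {-4, 1, 2}.
The Hessian is diagonal: diag(E_aa, E_bb). Second derivatives: E_aa(-2)=-4; E_bb(-4)=-720, E_bb(1)=120, E_bb(2)=-144.
Saddle points occur where the two diagonal entries have opposite signs: (-2, 1). Count: 1.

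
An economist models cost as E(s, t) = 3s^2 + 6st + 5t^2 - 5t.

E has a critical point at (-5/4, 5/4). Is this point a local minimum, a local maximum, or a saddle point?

local minimum

The Hessian of E is constant: H = [[6, 6], [6, 10]].
det(H) = 6·10 − 6² = 24.
det(H) > 0 and tr(H) = 16 > 0, so H is positive definite and the point is a local minimum.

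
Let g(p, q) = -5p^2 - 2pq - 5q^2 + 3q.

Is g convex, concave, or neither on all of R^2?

concave

g is quadratic, so its Hessian is the constant matrix H = [[-10, -2], [-2, -10]].
det(H) = 96, tr(H) = -20.
det(H) > 0 and tr(H) < 0, so H is negative definite everywhere: concave.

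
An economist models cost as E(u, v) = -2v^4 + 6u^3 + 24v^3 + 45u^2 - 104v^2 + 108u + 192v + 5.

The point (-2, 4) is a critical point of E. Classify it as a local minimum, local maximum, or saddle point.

saddle point

The mixed partial ∂²E/∂u∂v is 0, so the Hessian at any point is diag(E_uu, E_vv) = diag(18(2u + 5), 8(-3v^2 + 18v - 26)).
At (-2, 4): H = diag(18, -16).
The eigenvalues have opposite signs, so H is indefinite: a saddle point.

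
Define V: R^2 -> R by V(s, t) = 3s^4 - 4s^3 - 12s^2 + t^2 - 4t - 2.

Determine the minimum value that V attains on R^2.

-38

V(s,t) separates as P(s) + Q(t) − 2, so its minimum is min P + min Q − 2.
P'(s) = 12s(s - 2)(s + 1) vanishes at s ∈ {-1, 0, 2}; Q'(t) = 2(t - 2) vanishes at t ∈ {2}.
Local minima of P (where P''>0): P(-1)=-5, P(2)=-32. Local minima of Q: Q(2)=-4.
So the global minimum of V is P(2) + Q(2) − 2 = -32 − 4 − 2 = -38, attained at (2, 2).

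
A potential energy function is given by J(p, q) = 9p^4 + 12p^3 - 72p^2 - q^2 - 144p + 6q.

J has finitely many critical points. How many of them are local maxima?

1

J separates as a function of p plus a function of q, so ∇J=0 decouples.
∂J/∂p = 36(p - 2)(p + 1)(p + 2) = 0 at p ∈ {-2, -1, 2}; ∂J/∂q = -2(q - 3) = 0 at q ∈ {3}.
The Hessian is diagonal: diag(J_pp, J_qq). Second derivatives: J_pp(-2)=144, J_pp(-1)=-108, J_pp(2)=432; J_qq(3)=-2.
Local maxima occur where both diagonal entries negative: (-1, 3). Count: 1.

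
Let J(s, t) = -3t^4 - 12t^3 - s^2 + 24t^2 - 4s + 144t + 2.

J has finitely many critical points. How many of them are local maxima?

J separates as a function of s plus a function of t, so ∇J=0 decouples.
∂J/∂s = -2(s + 2) = 0 at s ∈ {-2}; ∂J/∂t = -12(t - 2)(t + 2)(t + 3) = 0 at t ∈ {-3, -2, 2}.
The Hessian is diagonal: diag(J_ss, J_tt). Second derivatives: J_ss(-2)=-2; J_tt(-3)=-60, J_tt(-2)=48, J_tt(2)=-240.
Local maxima occur where both diagonal entries negative: (-2, -3), (-2, 2). Count: 2.

2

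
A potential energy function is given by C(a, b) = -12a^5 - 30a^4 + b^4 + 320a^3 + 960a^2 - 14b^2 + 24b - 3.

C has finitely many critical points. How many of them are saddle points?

C separates as a function of a plus a function of b, so ∇C=0 decouples.
∂C/∂a = -60a(a - 4)(a + 2)(a + 4) = 0 at a ∈ {-4, -2, 0, 4}; ∂C/∂b = 4(b - 2)(b - 1)(b + 3) = 0 at b ∈ {-3, 1, 2}.
The Hessian is diagonal: diag(C_aa, C_bb). Second derivatives: C_aa(-4)=3840, C_aa(-2)=-1440, C_aa(0)=1920, C_aa(4)=-11520; C_bb(-3)=80, C_bb(1)=-16, C_bb(2)=20.
Saddle points occur where the two diagonal entries have opposite signs: (-4, 1), (-2, -3), (-2, 2), (0, 1), (4, -3), (4, 2). Count: 6.

6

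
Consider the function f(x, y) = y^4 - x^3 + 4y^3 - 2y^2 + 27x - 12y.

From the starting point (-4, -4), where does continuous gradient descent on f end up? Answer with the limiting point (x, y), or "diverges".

f is separable, so gradient descent decouples: x follows -∂f/∂x, y follows -∂f/∂y.
∂f/∂x = -3(x - 3)(x + 3); at x=-4 this is -21, so x increases.
∂f/∂y = 4(y - 1)(y + 1)(y + 3); at y=-4 this is -60, so y increases.
x converges to its nearest critical value -3 (a local min of the x-part); y converges to -3. The iterate converges to (-3, -3).

(-3, -3)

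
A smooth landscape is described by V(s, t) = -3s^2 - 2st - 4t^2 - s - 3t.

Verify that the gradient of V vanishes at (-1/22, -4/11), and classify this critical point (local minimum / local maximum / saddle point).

∇V = (-6s - 2t - 1, -2s - 8t - 3); substituting (-1/22, -4/11) gives ∇V = (0, 0), so (-1/22, -4/11) is indeed a critical point.
The Hessian of V is constant: H = [[-6, -2], [-2, -8]].
det(H) = (-6)·(-8) − (-2)² = 44.
det(H) > 0 and tr(H) = -14 < 0, so H is negative definite and the point is a local maximum.

local maximum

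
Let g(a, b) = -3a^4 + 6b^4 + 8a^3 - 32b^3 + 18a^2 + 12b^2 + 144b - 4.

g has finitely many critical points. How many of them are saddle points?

5

g separates as a function of a plus a function of b, so ∇g=0 decouples.
∂g/∂a = -12a(a - 3)(a + 1) = 0 at a ∈ {-1, 0, 3}; ∂g/∂b = 24(b - 3)(b - 2)(b + 1) = 0 at b ∈ {-1, 2, 3}.
The Hessian is diagonal: diag(g_aa, g_bb). Second derivatives: g_aa(-1)=-48, g_aa(0)=36, g_aa(3)=-144; g_bb(-1)=288, g_bb(2)=-72, g_bb(3)=96.
Saddle points occur where the two diagonal entries have opposite signs: (-1, -1), (-1, 3), (0, 2), (3, -1), (3, 3). Count: 5.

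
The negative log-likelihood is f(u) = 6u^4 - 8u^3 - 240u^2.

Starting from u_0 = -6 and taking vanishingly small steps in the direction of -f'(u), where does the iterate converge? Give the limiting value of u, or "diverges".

-4

f'(u) = 24u(u - 5)(u + 4), so f'(-6) = -3168.
Gradient descent moves in the -f' direction, i.e. u is increasing.
The nearest critical point in that direction is u = -4, where f'' = 864 > 0 (a local minimum). The iterate converges there.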